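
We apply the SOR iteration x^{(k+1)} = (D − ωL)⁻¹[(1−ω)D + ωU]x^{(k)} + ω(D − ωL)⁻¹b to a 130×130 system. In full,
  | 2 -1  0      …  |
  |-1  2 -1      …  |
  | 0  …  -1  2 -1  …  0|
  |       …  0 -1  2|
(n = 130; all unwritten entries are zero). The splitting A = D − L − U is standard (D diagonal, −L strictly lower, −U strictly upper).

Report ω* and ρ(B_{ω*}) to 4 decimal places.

n=130: λ(B_J) = 1 − λ(A)/2 = cos(kπ/131); k=1 gives ρ_J = 0.9997.
√(1 − cos²(π/131)) = sin(π/131) ≈ 0.02398.
Young: ω* = 2/(1+√(1−ρ_J²)) = 2/(1+0.02398) = 2/1.02398 = 1.9532.
At ω = 1.9532 every |λ(B_ω)| = ω−1, so ρ_SOR = 0.9532.

ω* = 1.9532, ρ_SOR = 0.9532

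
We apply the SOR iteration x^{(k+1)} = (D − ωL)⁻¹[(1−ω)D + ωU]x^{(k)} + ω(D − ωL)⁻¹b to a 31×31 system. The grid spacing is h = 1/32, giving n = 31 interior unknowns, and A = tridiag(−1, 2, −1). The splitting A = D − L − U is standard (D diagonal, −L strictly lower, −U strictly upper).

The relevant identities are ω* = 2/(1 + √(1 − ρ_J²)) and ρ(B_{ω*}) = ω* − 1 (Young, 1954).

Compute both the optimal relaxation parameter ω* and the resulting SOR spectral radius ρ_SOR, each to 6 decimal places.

B_J for the 31×31 system has eigenvalues cos(kπ/32); ρ_J = cos(π/32) = 0.995185.
√(1 − cos²(π/32)) = sin(π/32) ≈ 0.0980171.
ω* = 2 / (1 + 0.0980171) = 2 / 1.0980171 ≈ 1.821465.
and ρ(B_{ω*}) = 1.821465 − 1 = 0.821465.

ω* = 1.821465, ρ_SOR = 0.821465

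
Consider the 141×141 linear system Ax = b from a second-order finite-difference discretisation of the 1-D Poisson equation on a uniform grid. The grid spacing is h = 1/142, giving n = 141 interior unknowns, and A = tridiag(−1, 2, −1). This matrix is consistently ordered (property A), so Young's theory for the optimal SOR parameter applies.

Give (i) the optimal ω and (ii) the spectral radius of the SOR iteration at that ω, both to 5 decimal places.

ω* = 1.95671, ρ_SOR = 0.95671

[ρ_J] n=141: ρ(B_J) = cos(π/(n+1)) = cos(π/142) = 0.99976.
root = sin(π/142) = 0.022122  (since 1−cos² = sin²).
Young: ω* = 2/(1+√(1−ρ_J²)) = 2/(1+0.022122) = 2/1.022122 = 1.95671.
ρ_SOR = ω* − 1 ≈ 0.95671.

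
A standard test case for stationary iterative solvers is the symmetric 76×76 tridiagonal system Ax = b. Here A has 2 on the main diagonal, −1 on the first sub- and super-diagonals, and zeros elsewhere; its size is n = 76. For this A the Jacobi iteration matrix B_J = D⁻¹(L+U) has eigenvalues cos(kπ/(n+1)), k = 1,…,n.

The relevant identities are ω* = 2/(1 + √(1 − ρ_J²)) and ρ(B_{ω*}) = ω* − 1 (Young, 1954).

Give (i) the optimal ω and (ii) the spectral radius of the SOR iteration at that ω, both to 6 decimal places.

[ρ_J] n=76: ρ(B_J) = cos(π/(n+1)) = cos(π/77) = 0.999168.
√(1 − cos²(π/77)) = sin(π/77) ≈ 0.0407886.
Then 2/(1+√(1−ρ_J²)) = 2/(1+0.0407886); ω* = 2/1.0407886 = 1.921620.
[ρ_SOR] ω* − 1 = 0.921620.

ω* = 1.921620, ρ_SOR = 0.921620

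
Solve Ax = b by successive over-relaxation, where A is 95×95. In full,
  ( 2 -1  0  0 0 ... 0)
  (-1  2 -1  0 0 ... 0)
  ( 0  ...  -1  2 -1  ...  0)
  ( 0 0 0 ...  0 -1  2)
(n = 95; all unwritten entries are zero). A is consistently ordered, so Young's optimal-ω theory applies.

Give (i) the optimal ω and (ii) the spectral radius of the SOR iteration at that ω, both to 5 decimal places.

ω* = 1.93664, ρ_SOR = 0.93664

B_J for the 95×95 system has eigenvalues cos(kπ/96); ρ_J = cos(π/96) = 0.99946.
1 − cos²(π/96) = sin²(π/96) ⇒ √(1−ρ_J²) = sin(π/96) = 0.032719.
ω* = 2/(1 + 0.032719) = 2/1.032719 = 1.93664.
[ρ_SOR] ω* − 1 = 0.93664.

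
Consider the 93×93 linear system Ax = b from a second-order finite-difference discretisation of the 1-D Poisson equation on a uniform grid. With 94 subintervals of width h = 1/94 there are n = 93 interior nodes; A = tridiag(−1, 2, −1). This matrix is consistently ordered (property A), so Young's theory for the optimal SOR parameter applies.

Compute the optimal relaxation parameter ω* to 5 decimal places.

With n=93, ρ(Jacobi) = cos(π/94) = 0.99944.
√(1−ρ_J²) = |sin(π/94)| = 0.033415
ω* = 2/(1+0.033415) = 1.93533
[ρ_SOR] ω* − 1 = 0.93533.

ω* = 1.93533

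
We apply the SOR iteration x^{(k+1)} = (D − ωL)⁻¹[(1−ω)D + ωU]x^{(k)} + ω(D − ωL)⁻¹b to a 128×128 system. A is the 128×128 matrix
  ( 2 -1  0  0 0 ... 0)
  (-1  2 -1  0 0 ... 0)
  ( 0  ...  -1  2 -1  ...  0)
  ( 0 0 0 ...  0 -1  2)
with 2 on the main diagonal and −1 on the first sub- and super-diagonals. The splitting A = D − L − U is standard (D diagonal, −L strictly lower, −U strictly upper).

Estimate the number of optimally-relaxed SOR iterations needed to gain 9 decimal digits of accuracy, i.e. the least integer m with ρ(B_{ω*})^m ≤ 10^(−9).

ρ_J = max_k |cos(kπ/129)| = cos(π/129) = 0.9997035
1 − cos²(π/129) = sin²(π/129) ⇒ √(1−ρ_J²) = sin(π/129) = 0.0243510.
Young: ω* = 2/(1+√(1−ρ_J²)) = 2/(1+0.0243510) = 2/1.0243510 = 1.9524558.
and ρ(B_{ω*}) = 1.9524558 − 1 = 0.9524558.
9·ln10 = 20.7233; −ln(0.9524558) = 0.0487116; m = ⌈20.7233/0.0487116⌉ = ⌈425.428⌉ = 426.

m = 426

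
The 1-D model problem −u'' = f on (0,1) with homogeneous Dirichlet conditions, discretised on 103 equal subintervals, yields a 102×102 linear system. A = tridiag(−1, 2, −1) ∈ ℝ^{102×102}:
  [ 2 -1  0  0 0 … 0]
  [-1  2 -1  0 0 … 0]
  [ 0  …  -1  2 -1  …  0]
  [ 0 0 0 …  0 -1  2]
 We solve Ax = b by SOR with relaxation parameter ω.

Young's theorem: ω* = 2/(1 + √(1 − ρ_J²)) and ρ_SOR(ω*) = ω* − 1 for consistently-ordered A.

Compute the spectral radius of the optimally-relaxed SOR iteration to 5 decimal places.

½·tridiag(1,0,1) at n=102: λ_k = cos(kπ/103); max |λ| at k=1 ⇒ ρ_J = cos(π/103) ≈ 0.99953.
√(1 − cos²(π/103)) = sin(π/103) ≈ 0.030496.
Then 2/(1+√(1−ρ_J²)) = 2/(1+0.030496); ω* = 2/1.030496 = 1.94081.
At ω = 1.94081 every |λ(B_ω)| = ω−1, so ρ_SOR = 0.94081.

ρ_SOR = 0.94081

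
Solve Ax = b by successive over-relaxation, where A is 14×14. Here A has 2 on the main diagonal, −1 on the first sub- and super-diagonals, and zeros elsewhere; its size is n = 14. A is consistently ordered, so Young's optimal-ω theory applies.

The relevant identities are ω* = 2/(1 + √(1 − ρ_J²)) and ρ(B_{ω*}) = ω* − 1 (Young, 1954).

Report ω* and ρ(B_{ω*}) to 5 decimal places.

n=14: λ(B_J) = 1 − λ(A)/2 = cos(kπ/15); k=1 gives ρ_J = 0.97815.
√(1 − cos²(π/15)) = sin(π/15) ≈ 0.207912.
Young: ω* = 2/(1+√(1−ρ_J²)) = 2/(1+0.207912) = 2/1.207912 = 1.65575.
ρ_SOR = ω* − 1 ≈ 0.65575.

ω* = 1.65575, ρ_SOR = 0.65575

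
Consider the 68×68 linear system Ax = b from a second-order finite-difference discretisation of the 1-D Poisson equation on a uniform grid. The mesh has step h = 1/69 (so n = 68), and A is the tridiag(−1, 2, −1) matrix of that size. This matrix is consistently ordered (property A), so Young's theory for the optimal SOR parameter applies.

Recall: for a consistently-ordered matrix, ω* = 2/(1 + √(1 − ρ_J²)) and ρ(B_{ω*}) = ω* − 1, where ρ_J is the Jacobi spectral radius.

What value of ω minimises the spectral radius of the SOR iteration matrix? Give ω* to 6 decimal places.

ω* = 1.912934

ρ_J = max_k |cos(kπ/69)| = cos(π/69) = 0.998964
√(1 − cos²(π/69)) = sin(π/69) ≈ 0.0455146.
So ω* = 2/1.0455146 = 1.912934 (Young).
ρ_SOR = ω* − 1 ≈ 0.912934.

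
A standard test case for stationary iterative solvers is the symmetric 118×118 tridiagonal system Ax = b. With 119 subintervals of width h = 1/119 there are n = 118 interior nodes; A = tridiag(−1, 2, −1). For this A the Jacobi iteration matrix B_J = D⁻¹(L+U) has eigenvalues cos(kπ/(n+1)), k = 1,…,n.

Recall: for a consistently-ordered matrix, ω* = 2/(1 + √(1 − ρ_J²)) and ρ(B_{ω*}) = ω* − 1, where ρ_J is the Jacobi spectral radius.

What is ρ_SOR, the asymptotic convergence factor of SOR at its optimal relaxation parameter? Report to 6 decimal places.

With n=118, ρ(Jacobi) = cos(π/119) = 0.999652.
√(1−ρ_J²) = |sin(π/119)| = 0.0263969
ω* = 2 / (1 + 0.0263969) = 2 / 1.0263969 ≈ 1.948564.
At ω = 1.948564 every |λ(B_ω)| = ω−1, so ρ_SOR = 0.948564.

ρ_SOR = 0.948564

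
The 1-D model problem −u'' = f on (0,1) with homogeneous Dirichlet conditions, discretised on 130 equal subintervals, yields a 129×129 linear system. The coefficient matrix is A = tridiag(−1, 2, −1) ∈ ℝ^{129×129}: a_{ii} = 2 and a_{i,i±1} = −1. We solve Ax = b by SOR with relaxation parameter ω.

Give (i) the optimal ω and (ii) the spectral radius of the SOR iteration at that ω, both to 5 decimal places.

ω* = 1.95281, ρ_SOR = 0.95281

B_J for the 129×129 system has eigenvalues cos(kπ/130); ρ_J = cos(π/130) = 0.99971.
√(1 − cos²(π/130)) = sin(π/130) ≈ 0.024164.
Young: ω* = 2/(1+√(1−ρ_J²)) = 2/(1+0.024164) = 2/1.024164 = 1.95281.
ρ_SOR = ω* − 1 ≈ 0.95281.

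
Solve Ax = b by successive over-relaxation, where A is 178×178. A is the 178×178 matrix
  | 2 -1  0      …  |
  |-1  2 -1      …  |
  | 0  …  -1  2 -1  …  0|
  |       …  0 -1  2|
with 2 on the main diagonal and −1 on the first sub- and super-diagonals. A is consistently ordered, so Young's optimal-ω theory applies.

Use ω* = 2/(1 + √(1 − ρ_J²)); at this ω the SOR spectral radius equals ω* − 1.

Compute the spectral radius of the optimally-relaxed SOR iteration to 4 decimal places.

ρ_SOR = 0.9655

spectrum of D⁻¹(L+U) = {cos(kπ/179) : 1≤k≤178}; ρ_J = cos(π/179) = 0.9998.
√(1−ρ_J²) = |sin(π/179)| = 0.01755
So ω* = 2/1.01755 = 1.9655 (Young).
[ρ_SOR] ω* − 1 = 0.9655.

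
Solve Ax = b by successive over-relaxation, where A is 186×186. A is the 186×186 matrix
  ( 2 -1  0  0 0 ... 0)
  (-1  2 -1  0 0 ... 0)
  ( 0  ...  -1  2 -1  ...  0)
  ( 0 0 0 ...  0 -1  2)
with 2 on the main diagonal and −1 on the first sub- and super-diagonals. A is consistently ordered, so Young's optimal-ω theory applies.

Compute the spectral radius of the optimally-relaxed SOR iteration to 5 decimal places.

ρ_J = max_k |cos(kπ/187)| = cos(π/187) = 0.99986
root = sin(π/187) = 0.016799  (since 1−cos² = sin²).
So ω* = 2/1.016799 = 1.96696 (Young).
At ω = 1.96696 every |λ(B_ω)| = ω−1, so ρ_SOR = 0.96696.

ρ_SOR = 0.96696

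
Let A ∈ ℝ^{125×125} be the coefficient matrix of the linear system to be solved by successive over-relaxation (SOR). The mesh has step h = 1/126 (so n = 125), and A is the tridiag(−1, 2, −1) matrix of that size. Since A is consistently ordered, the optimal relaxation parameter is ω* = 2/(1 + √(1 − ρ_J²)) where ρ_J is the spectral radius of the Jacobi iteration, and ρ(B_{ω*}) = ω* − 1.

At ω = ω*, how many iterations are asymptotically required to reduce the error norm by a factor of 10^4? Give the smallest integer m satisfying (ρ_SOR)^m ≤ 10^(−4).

[ρ_J] n=125: ρ(B_J) = cos(π/(n+1)) = cos(π/126) = 0.9996892.
root = sin(π/126) = 0.0249307  (since 1−cos² = sin²).
Young: ω* = 2/(1+√(1−ρ_J²)) = 2/(1+0.0249307) = 2/1.0249307 = 1.9513514.
and ρ(B_{ω*}) = 1.9513514 − 1 = 0.9513514.
(0.9513514)^m ≤ 10^{−4}  ⇒  m·ln(0.9513514) ≤ −4·ln10  ⇒  m ≥ 184.680  ⇒  m = 185

m = 185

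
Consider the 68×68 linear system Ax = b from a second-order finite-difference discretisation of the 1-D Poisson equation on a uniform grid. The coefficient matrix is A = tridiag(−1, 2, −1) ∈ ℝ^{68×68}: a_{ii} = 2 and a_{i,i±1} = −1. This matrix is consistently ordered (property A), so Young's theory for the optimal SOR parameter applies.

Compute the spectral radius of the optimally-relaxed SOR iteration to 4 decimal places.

[ρ_J] n=68: ρ(B_J) = cos(π/(n+1)) = cos(π/69) = 0.9990.
root = sin(π/69) = 0.04551  (since 1−cos² = sin²).
ω* = 2/(1+0.04551) = 1.9129
[ρ_SOR] ω* − 1 = 0.9129.

ρ_SOR = 0.9129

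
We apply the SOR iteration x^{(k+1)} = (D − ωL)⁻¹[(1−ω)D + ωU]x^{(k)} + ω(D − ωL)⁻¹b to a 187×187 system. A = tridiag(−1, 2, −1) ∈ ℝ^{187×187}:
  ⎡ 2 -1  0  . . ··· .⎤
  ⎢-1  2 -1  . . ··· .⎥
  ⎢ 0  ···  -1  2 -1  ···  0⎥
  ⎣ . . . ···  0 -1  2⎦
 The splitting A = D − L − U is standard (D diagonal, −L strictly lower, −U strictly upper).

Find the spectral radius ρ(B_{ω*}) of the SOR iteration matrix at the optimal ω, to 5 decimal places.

ρ_SOR = 0.96713

n=187: λ(B_J) = 1 − λ(A)/2 = cos(kπ/188); k=1 gives ρ_J = 0.99986.
√(1−ρ_J²) = |sin(π/188)| = 0.016710
[ω*] 2 ÷ (1 + 0.016710) = 2 ÷ 1.016710 = 1.96713.
[ρ_SOR] ω* − 1 = 0.96713.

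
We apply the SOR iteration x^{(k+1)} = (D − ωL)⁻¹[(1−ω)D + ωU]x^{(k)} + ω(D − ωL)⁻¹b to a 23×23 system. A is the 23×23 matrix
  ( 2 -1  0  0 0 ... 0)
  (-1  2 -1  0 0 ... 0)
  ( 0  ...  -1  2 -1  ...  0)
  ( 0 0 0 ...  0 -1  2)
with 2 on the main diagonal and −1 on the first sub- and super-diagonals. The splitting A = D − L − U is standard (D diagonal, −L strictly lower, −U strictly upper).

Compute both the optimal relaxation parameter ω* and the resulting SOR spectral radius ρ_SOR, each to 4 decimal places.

spectrum of D⁻¹(L+U) = {cos(kπ/24) : 1≤k≤23}; ρ_J = cos(π/24) = 0.9914.
√(1 − cos²(π/24)) = sin(π/24) ≈ 0.13053.
Young: ω* = 2/(1+√(1−ρ_J²)) = 2/(1+0.13053) = 2/1.13053 = 1.7691.
ρ_SOR = ω* − 1 = 1.7691 − 1 = 0.7691.

ω* = 1.7691, ρ_SOR = 0.7691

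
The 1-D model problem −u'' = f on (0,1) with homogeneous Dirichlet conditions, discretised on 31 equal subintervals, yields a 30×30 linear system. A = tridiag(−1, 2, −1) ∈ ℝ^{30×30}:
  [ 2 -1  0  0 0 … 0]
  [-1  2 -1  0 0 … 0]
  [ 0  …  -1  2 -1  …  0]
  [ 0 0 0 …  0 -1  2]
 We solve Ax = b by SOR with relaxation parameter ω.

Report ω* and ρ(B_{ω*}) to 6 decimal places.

B_J for the 30×30 system has eigenvalues cos(kπ/31); ρ_J = cos(π/31) = 0.994869.
root = sin(π/31) = 0.1011683  (since 1−cos² = sin²).
Then 2/(1+√(1−ρ_J²)) = 2/(1+0.1011683); ω* = 2/1.1011683 = 1.816253.
ρ(B_{ω*}) = ω*−1 = 0.816253

ω* = 1.816253, ρ_SOR = 0.816253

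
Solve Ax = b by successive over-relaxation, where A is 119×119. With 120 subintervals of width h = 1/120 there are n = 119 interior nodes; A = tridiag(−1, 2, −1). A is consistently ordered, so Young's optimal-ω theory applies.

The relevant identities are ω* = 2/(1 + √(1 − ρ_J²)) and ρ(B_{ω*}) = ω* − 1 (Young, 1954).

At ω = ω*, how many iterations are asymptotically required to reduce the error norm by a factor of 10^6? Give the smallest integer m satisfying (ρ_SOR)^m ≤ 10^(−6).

m = 264

spectrum of D⁻¹(L+U) = {cos(kπ/120) : 1≤k≤119}; ρ_J = cos(π/120) = 0.9996573.
√(1−ρ_J²) = |sin(π/120)| = 0.0261769
ω* = 2 / (1 + 0.0261769) = 2 / 1.0261769 ≈ 1.9489817.
ρ_SOR = ω* − 1 = 1.9489817 − 1 = 0.9489817.
m ≥ 6·ln10 / (−ln 0.9489817) = 263.827; smallest integer m = 264.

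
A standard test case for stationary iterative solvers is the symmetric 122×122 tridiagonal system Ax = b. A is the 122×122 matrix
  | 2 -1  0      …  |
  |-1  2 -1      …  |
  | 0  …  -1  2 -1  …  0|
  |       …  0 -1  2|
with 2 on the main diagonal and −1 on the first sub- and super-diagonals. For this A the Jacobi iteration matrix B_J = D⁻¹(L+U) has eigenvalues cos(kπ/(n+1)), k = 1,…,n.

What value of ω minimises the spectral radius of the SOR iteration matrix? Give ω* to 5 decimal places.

ω* = 1.95019

½·tridiag(1,0,1) at n=122: λ_k = cos(kπ/123); max |λ| at k=1 ⇒ ρ_J = cos(π/123) ≈ 0.99967.
√(1−ρ_J²) = |sin(π/123)| = 0.025539
So ω* = 2/1.025539 = 1.95019 (Young).
ρ(B_{ω*}) = ω*−1 = 0.95019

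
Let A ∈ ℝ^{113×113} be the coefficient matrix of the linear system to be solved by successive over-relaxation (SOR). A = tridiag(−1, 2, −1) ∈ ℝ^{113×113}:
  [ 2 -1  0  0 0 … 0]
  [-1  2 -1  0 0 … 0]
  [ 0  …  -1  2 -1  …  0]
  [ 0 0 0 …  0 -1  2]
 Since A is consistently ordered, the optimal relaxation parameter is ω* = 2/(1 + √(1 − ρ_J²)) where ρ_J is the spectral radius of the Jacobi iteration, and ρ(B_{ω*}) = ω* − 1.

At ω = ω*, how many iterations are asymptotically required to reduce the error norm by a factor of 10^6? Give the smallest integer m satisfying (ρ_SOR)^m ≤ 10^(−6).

½·tridiag(1,0,1) at n=113: λ_k = cos(kπ/114); max |λ| at k=1 ⇒ ρ_J = cos(π/114) ≈ 0.9996203.
√(1−ρ_J²) simplifies to sin(π/114) = 0.0275543.
ω* = 2/(1 + 0.0275543) = 2/1.0275543 = 1.9463692.
and ρ(B_{ω*}) = 1.9463692 − 1 = 0.9463692.
(0.9463692)^m ≤ 10^{−6}  ⇒  m·ln(0.9463692) ≤ −6·ln10  ⇒  m ≥ 250.633  ⇒  m = 251

m = 251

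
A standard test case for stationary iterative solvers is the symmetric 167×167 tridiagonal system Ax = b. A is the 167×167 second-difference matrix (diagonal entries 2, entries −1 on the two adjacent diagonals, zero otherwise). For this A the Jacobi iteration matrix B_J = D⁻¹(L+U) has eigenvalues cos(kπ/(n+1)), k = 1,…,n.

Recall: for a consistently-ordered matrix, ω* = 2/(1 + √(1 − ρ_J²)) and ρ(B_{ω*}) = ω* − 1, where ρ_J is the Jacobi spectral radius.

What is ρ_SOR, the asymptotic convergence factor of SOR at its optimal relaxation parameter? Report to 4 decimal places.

ρ_SOR = 0.9633

n=167: λ(B_J) = 1 − λ(A)/2 = cos(kπ/168); k=1 gives ρ_J = 0.9998.
√(1−ρ_J²) simplifies to sin(π/168) = 0.01870.
Then 2/(1+√(1−ρ_J²)) = 2/(1+0.01870); ω* = 2/1.01870 = 1.9633.
Hence ρ(B_{ω*}) = 1.9633 − 1 = 0.9633.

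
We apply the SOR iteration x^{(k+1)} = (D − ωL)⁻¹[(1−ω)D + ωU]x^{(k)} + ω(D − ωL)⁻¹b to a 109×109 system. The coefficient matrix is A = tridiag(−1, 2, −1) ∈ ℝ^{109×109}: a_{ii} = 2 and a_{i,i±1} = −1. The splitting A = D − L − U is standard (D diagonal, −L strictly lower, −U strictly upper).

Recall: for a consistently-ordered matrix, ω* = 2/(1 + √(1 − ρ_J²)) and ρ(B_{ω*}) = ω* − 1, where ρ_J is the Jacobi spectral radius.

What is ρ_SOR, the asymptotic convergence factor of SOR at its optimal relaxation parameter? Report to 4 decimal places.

spectrum of D⁻¹(L+U) = {cos(kπ/110) : 1≤k≤109}; ρ_J = cos(π/110) = 0.9996.
√(1−ρ_J²) simplifies to sin(π/110) = 0.02856.
Young: ω* = 2/(1+√(1−ρ_J²)) = 2/(1+0.02856) = 2/1.02856 = 1.9445.
ρ_SOR = ω* − 1 ≈ 0.9445.

ρ_SOR = 0.9445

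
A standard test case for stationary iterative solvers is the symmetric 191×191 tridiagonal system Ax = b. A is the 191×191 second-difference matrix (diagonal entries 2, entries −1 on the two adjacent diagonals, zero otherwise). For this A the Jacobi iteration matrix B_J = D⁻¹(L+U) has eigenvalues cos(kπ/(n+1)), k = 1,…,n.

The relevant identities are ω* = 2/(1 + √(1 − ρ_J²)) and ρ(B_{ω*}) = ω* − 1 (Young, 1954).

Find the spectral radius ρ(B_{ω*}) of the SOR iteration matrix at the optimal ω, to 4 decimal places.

With n=191, ρ(Jacobi) = cos(π/192) = 0.9999.
√(1 − cos²(π/192)) = sin(π/192) ≈ 0.01636.
Then 2/(1+√(1−ρ_J²)) = 2/(1+0.01636); ω* = 2/1.01636 = 1.9678.
Hence ρ(B_{ω*}) = 1.9678 − 1 = 0.9678.

ρ_SOR = 0.9678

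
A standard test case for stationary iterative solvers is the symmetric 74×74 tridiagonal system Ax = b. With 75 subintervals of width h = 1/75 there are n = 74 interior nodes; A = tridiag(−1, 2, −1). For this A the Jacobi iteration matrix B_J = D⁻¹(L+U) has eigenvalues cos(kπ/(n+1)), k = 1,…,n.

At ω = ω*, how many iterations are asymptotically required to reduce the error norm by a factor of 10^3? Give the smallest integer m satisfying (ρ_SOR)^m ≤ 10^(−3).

m = 83

ρ_J = max_k |cos(kπ/75)| = cos(π/75) = 0.9991228
√(1−ρ_J²) simplifies to sin(π/75) = 0.0418757.
Young: ω* = 2/(1+√(1−ρ_J²)) = 2/(1+0.0418757) = 2/1.0418757 = 1.9196148.
ρ(B_{ω*}) = ω*−1 = 0.9196148
ρ_SOR^m ≤ 10^(−3) ⇔ m ≥ 3·ln10/(−ln 0.9196148) = 6.90776/0.0838004 = 82.431; m = ⌈82.431⌉ = 83.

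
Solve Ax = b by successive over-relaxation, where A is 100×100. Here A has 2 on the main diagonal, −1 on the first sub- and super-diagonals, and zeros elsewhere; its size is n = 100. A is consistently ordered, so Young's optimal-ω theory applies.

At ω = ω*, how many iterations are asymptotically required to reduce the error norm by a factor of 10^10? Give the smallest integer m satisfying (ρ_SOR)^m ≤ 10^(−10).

½·tridiag(1,0,1) at n=100: λ_k = cos(kπ/101); max |λ| at k=1 ⇒ ρ_J = cos(π/101) ≈ 0.9995163.
1 − cos²(π/101) = sin²(π/101) ⇒ √(1−ρ_J²) = sin(π/101) = 0.0310999.
ω* = 2/(1 + 0.0310999) = 2/1.0310999 = 1.9396763.
At ω = 1.9396763 every |λ(B_ω)| = ω−1, so ρ_SOR = 0.9396763.
ρ_SOR^m ≤ 10^(−10) ⇔ m ≥ 10·ln10/(−ln 0.9396763) = 23.0259/0.0622198 = 370.074; m = ⌈370.074⌉ = 371.

m = 371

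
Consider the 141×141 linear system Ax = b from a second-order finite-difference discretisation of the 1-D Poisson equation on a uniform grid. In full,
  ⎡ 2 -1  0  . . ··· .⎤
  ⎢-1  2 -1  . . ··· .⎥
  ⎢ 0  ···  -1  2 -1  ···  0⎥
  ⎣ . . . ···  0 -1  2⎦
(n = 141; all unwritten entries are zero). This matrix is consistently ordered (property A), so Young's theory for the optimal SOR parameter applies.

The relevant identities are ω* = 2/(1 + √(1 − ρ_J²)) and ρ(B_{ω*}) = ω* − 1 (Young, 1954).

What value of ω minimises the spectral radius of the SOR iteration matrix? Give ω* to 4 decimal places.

With n=141, ρ(Jacobi) = cos(π/142) = 0.9998.
1 − cos²(π/142) = sin²(π/142) ⇒ √(1−ρ_J²) = sin(π/142) = 0.02212.
ω* = 2/(1+0.02212) = 1.9567
ρ(B_{ω*}) = ω*−1 = 0.9567

ω* = 1.9567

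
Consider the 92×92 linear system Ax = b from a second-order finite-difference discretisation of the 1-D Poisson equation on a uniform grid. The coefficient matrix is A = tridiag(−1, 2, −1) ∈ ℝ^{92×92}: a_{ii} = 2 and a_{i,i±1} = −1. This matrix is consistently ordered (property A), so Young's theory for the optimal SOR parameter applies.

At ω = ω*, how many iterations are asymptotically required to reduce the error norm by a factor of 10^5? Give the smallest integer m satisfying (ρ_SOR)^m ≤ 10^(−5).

spectrum of D⁻¹(L+U) = {cos(kπ/93) : 1≤k≤92}; ρ_J = cos(π/93) = 0.9994295.
√(1 − cos²(π/93)) = sin(π/93) ≈ 0.0337741.
Young: ω* = 2/(1+√(1−ρ_J²)) = 2/(1+0.0337741) = 2/1.0337741 = 1.9346586.
At ω = 1.9346586 every |λ(B_ω)| = ω−1, so ρ_SOR = 0.9346586.
(0.9346586)^m ≤ 10^{−5}  ⇒  m·ln(0.9346586) ≤ −5·ln10  ⇒  m ≥ 170.375  ⇒  m = 171

m = 171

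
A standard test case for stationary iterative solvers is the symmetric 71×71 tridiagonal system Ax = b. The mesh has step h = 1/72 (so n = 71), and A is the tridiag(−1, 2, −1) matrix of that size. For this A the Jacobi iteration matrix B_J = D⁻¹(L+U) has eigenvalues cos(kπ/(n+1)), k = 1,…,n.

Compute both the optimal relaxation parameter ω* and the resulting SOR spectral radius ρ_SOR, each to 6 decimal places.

ω* = 1.916407, ρ_SOR = 0.916407

spectrum of D⁻¹(L+U) = {cos(kπ/72) : 1≤k≤71}; ρ_J = cos(π/72) = 0.999048.
1 − cos²(π/72) = sin²(π/72) ⇒ √(1−ρ_J²) = sin(π/72) = 0.0436194.
So ω* = 2/1.0436194 = 1.916407 (Young).
and ρ(B_{ω*}) = 1.916407 − 1 = 0.916407.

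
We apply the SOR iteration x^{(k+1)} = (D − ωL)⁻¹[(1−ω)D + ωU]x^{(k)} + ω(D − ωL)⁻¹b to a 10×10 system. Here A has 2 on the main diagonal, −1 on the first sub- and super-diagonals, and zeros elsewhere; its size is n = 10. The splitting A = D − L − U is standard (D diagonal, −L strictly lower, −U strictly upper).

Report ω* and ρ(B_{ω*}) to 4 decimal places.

ω* = 1.5604, ρ_SOR = 0.5604

½·tridiag(1,0,1) at n=10: λ_k = cos(kπ/11); max |λ| at k=1 ⇒ ρ_J = cos(π/11) ≈ 0.9595.
√(1 − cos²(π/11)) = sin(π/11) ≈ 0.28173.
ω* = 2 / (1 + 0.28173) = 2 / 1.28173 ≈ 1.5604.
and ρ(B_{ω*}) = 1.5604 − 1 = 0.5604.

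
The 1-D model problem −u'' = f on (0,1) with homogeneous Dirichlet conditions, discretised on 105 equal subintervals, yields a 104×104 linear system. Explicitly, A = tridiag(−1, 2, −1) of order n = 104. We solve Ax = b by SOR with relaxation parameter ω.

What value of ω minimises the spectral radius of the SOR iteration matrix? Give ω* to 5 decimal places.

spectrum of D⁻¹(L+U) = {cos(kπ/105) : 1≤k≤104}; ρ_J = cos(π/105) = 0.99955.
√(1−ρ_J²) = |sin(π/105)| = 0.029915
Young: ω* = 2/(1+√(1−ρ_J²)) = 2/(1+0.029915) = 2/1.029915 = 1.94191.
ρ(B_{ω*}) = ω*−1 = 0.94191

ω* = 1.94191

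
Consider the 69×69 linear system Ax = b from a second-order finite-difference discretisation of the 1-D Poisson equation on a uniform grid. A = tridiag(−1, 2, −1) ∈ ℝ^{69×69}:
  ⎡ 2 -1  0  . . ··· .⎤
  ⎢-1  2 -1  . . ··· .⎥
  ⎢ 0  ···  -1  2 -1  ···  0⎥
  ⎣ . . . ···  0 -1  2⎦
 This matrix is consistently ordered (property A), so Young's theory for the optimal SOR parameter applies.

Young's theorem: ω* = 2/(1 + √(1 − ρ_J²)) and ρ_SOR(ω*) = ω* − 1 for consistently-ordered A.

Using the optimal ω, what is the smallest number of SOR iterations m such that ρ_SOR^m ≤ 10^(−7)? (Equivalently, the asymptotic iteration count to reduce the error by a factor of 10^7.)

m = 180

n=69: λ(B_J) = 1 − λ(A)/2 = cos(kπ/70); k=1 gives ρ_J = 0.9989931.
1 − cos²(π/70) = sin²(π/70) ⇒ √(1−ρ_J²) = sin(π/70) = 0.0448648.
Young: ω* = 2/(1+√(1−ρ_J²)) = 2/(1+0.0448648) = 2/1.0448648 = 1.9141232.
At ω = 1.9141232 every |λ(B_ω)| = ω−1, so ρ_SOR = 0.9141232.
7·ln10 = 16.1181; −ln(0.9141232) = 0.0897899; m = ⌈16.1181/0.0897899⌉ = ⌈179.509⌉ = 180.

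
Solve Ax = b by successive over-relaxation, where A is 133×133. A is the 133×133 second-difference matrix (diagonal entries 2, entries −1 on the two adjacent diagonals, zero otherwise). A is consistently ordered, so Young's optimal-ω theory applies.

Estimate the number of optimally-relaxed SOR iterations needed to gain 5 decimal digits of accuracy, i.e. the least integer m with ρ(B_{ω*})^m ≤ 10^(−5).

½·tridiag(1,0,1) at n=133: λ_k = cos(kπ/134); max |λ| at k=1 ⇒ ρ_J = cos(π/134) ≈ 0.9997252.
1 − cos²(π/134) = sin²(π/134) ⇒ √(1−ρ_J²) = sin(π/134) = 0.0234426.
ω* = 2 / (1 + 0.0234426) = 2 / 1.0234426 ≈ 1.9541887.
[ρ_SOR] ω* − 1 = 0.9541887.
ρ_SOR^m ≤ 10^(−5) ⇔ m ≥ 5·ln10/(−ln 0.9541887) = 11.5129/0.0468938 = 245.510; m = ⌈245.510⌉ = 246.

m = 246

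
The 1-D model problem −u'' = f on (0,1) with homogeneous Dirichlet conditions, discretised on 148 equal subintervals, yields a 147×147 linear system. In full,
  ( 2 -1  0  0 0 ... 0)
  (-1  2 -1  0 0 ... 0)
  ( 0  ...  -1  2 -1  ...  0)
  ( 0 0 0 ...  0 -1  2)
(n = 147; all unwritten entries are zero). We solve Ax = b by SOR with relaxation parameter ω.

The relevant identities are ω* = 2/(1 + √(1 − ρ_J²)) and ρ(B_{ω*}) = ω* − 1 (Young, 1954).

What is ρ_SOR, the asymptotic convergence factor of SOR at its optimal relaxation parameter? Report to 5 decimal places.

ρ_SOR = 0.95843

With n=147, ρ(Jacobi) = cos(π/148) = 0.99977.
√(1 − cos²(π/148)) = sin(π/148) ≈ 0.021225.
So ω* = 2/1.021225 = 1.95843 (Young).
[ρ_SOR] ω* − 1 = 0.95843.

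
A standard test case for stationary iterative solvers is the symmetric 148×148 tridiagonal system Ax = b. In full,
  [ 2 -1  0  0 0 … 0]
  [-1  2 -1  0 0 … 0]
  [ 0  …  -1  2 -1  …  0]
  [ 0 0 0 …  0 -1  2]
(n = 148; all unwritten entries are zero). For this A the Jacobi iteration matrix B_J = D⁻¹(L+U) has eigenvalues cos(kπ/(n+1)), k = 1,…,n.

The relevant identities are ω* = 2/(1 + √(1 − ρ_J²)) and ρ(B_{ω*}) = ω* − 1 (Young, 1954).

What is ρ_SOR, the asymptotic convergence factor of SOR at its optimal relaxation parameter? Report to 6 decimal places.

½·tridiag(1,0,1) at n=148: λ_k = cos(kπ/149); max |λ| at k=1 ⇒ ρ_J = cos(π/149) ≈ 0.999778.
√(1−ρ_J²) simplifies to sin(π/149) = 0.0210830.
ω* = 2/(1 + 0.0210830) = 2/1.0210830 = 1.958705.
At ω = 1.958705 every |λ(B_ω)| = ω−1, so ρ_SOR = 0.958705.

ρ_SOR = 0.958705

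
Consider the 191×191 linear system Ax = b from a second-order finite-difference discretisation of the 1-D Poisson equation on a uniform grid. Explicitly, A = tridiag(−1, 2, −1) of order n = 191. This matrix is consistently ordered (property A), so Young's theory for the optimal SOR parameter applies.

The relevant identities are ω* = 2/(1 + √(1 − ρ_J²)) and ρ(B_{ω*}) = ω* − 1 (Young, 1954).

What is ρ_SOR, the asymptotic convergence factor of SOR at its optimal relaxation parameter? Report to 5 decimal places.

n=191: λ(B_J) = 1 − λ(A)/2 = cos(kπ/192); k=1 gives ρ_J = 0.99987.
root = sin(π/192) = 0.016362  (since 1−cos² = sin²).
Then 2/(1+√(1−ρ_J²)) = 2/(1+0.016362); ω* = 2/1.016362 = 1.96780.
[ρ_SOR] ω* − 1 = 0.96780.

ρ_SOR = 0.96780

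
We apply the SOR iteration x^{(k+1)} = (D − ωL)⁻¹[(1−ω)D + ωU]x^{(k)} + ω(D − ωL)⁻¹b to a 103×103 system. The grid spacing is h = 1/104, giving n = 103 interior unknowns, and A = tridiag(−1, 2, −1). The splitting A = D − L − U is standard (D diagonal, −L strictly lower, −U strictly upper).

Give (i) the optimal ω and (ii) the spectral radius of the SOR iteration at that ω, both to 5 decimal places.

ω* = 1.94136, ρ_SOR = 0.94136

n=103: λ(B_J) = 1 − λ(A)/2 = cos(kπ/104); k=1 gives ρ_J = 0.99954.
1 − cos²(π/104) = sin²(π/104) ⇒ √(1−ρ_J²) = sin(π/104) = 0.030203.
Young: ω* = 2/(1+√(1−ρ_J²)) = 2/(1+0.030203) = 2/1.030203 = 1.94136.
ρ_SOR = ω* − 1 ≈ 0.94136.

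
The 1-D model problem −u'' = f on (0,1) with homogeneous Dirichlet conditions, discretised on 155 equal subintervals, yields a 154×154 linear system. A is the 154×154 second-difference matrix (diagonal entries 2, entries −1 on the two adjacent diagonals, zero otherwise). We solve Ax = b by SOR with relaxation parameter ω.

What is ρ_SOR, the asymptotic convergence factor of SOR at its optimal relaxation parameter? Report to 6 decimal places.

ρ_J = max_k |cos(kπ/155)| = cos(π/155) = 0.999795
root = sin(π/155) = 0.0202670  (since 1−cos² = sin²).
ω* = 2/(1 + 0.0202670) = 2/1.0202670 = 1.960271.
At ω = 1.960271 every |λ(B_ω)| = ω−1, so ρ_SOR = 0.960271.

ρ_SOR = 0.960271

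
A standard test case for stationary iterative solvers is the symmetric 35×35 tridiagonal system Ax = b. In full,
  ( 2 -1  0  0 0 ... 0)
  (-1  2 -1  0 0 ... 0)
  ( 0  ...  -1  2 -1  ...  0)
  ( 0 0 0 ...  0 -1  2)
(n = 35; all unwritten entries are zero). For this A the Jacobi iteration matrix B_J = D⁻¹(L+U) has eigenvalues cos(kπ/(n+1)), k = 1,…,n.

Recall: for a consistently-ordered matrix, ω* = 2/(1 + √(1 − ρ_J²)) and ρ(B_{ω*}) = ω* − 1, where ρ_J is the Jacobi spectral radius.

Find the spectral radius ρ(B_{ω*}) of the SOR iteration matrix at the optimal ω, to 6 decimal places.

ρ_SOR = 0.839663

B_J for the 35×35 system has eigenvalues cos(kπ/36); ρ_J = cos(π/36) = 0.996195.
root = sin(π/36) = 0.0871557  (since 1−cos² = sin²).
ω* = 2 / (1 + 0.0871557) = 2 / 1.0871557 ≈ 1.839663.
and ρ(B_{ω*}) = 1.839663 − 1 = 0.839663.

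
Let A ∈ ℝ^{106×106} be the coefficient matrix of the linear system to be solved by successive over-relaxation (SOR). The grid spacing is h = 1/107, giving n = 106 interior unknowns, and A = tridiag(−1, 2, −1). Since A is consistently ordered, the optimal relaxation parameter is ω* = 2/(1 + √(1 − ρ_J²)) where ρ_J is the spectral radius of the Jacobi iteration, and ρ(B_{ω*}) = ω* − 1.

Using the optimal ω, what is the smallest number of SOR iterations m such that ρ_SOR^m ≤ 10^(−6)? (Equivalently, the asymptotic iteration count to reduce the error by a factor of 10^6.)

n=106: λ(B_J) = 1 − λ(A)/2 = cos(kπ/107); k=1 gives ρ_J = 0.9995690.
√(1−ρ_J²) = |sin(π/107)| = 0.0293565
[ω*] 2 ÷ (1 + 0.0293565) = 2 ÷ 1.0293565 = 1.9429615.
At ω = 1.9429615 every |λ(B_ω)| = ω−1, so ρ_SOR = 0.9429615.
ρ_SOR^m ≤ 10^(−6) ⇔ m ≥ 6·ln10/(−ln 0.9429615) = 13.8155/0.0587298 = 235.238; m = ⌈235.238⌉ = 236.

m = 236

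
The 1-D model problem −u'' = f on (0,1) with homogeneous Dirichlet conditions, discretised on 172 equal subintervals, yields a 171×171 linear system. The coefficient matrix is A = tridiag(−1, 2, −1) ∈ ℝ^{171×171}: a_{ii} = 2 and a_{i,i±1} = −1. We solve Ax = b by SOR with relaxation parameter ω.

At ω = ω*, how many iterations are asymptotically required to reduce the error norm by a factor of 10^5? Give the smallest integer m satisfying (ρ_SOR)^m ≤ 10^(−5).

ρ_J = max_k |cos(kπ/172)| = cos(π/172) = 0.9998332
√(1−ρ_J²) simplifies to sin(π/172) = 0.0182641.
So ω* = 2/1.0182641 = 1.9641270 (Young).
ρ(B_{ω*}) = ω*−1 = 0.9641270
Need (0.9641270)^m ≤ 10^(−5): m ≥ 5·ln10/|ln 0.9641270| = 11.5129/0.0365323 = 315.143 ⇒ m = 316.

m = 316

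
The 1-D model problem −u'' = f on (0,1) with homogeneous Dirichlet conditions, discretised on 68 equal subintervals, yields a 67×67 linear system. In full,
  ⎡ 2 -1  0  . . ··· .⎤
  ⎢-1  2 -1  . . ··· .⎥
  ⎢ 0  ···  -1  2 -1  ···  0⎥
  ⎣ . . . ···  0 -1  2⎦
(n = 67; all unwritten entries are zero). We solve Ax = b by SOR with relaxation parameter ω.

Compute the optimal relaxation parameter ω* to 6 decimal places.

ω* = 1.911711

n=67: λ(B_J) = 1 − λ(A)/2 = cos(kπ/68); k=1 gives ρ_J = 0.998933.
√(1 − cos²(π/68)) = sin(π/68) ≈ 0.0461835.
ω* = 2/(1 + 0.0461835) = 2/1.0461835 = 1.911711.
ρ_SOR = ω* − 1 = 1.911711 − 1 = 0.911711.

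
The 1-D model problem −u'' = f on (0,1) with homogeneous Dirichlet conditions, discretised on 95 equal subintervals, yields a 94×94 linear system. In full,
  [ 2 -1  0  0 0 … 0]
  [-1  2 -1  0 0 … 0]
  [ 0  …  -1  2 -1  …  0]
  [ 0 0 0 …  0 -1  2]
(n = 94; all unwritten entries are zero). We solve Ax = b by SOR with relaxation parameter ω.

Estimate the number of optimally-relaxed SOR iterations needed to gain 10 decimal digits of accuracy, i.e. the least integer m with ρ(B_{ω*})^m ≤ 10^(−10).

m = 349

With n=94, ρ(Jacobi) = cos(π/95) = 0.9994533.
1 − cos²(π/95) = sin²(π/95) ⇒ √(1−ρ_J²) = sin(π/95) = 0.0330634.
ω* = 2/(1+0.0330634) = 1.9359896
ρ_SOR = ω* − 1 = 1.9359896 − 1 = 0.9359896.
ρ_SOR^m ≤ 10^(−10) ⇔ m ≥ 10·ln10/(−ln 0.9359896) = 23.0259/0.0661509 = 348.081; m = ⌈348.081⌉ = 349.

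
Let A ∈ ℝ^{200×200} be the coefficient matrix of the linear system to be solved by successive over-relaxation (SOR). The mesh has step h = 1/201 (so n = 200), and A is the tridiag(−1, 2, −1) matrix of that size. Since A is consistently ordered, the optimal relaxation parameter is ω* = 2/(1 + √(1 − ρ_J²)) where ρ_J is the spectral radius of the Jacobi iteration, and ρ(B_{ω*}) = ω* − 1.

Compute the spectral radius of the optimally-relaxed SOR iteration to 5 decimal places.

spectrum of D⁻¹(L+U) = {cos(kπ/201) : 1≤k≤200}; ρ_J = cos(π/201) = 0.99988.
1 − cos²(π/201) = sin²(π/201) ⇒ √(1−ρ_J²) = sin(π/201) = 0.015629.
Young: ω* = 2/(1+√(1−ρ_J²)) = 2/(1+0.015629) = 2/1.015629 = 1.96922.
ρ(B_{ω*}) = ω*−1 = 0.96922

ρ_SOR = 0.96922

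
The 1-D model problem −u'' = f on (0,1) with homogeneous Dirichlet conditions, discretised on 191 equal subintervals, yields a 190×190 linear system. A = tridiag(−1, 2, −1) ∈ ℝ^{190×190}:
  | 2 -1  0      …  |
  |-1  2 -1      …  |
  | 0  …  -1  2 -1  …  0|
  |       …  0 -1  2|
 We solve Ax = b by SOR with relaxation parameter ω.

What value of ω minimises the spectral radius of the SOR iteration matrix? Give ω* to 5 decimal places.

ρ_J = max_k |cos(kπ/191)| = cos(π/191) = 0.99986
√(1 − cos²(π/191)) = sin(π/191) ≈ 0.016447.
[ω*] 2 ÷ (1 + 0.016447) = 2 ÷ 1.016447 = 1.96764.
and ρ(B_{ω*}) = 1.96764 − 1 = 0.96764.

ω* = 1.96764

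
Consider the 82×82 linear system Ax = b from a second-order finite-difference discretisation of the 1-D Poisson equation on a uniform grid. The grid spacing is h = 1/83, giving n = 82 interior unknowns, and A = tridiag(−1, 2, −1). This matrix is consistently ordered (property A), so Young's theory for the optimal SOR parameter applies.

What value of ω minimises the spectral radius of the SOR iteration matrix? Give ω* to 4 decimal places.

spectrum of D⁻¹(L+U) = {cos(kπ/83) : 1≤k≤82}; ρ_J = cos(π/83) = 0.9993.
root = sin(π/83) = 0.03784  (since 1−cos² = sin²).
So ω* = 2/1.03784 = 1.9271 (Young).
and ρ(B_{ω*}) = 1.9271 − 1 = 0.9271.

ω* = 1.9271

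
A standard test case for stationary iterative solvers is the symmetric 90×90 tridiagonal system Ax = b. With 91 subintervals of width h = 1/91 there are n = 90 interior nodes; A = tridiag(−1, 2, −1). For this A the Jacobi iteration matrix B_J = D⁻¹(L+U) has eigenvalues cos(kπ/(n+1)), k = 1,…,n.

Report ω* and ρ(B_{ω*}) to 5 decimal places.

With n=90, ρ(Jacobi) = cos(π/91) = 0.99940.
√(1−ρ_J²) simplifies to sin(π/91) = 0.034516.
ω* = 2 / (1 + 0.034516) = 2 / 1.034516 ≈ 1.93327.
and ρ(B_{ω*}) = 1.93327 − 1 = 0.93327.

ω* = 1.93327, ρ_SOR = 0.93327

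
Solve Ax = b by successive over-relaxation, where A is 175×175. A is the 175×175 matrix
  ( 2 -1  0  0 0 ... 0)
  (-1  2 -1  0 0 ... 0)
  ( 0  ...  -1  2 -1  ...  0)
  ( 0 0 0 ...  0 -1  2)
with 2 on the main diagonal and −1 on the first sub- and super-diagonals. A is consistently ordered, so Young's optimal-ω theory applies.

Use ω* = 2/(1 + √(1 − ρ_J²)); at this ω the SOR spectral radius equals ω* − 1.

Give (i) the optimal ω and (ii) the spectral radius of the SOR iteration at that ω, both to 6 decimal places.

[ρ_J] n=175: ρ(B_J) = cos(π/(n+1)) = cos(π/176) = 0.999841.
√(1−ρ_J²) simplifies to sin(π/176) = 0.0178490.
Young: ω* = 2/(1+√(1−ρ_J²)) = 2/(1+0.0178490) = 2/1.0178490 = 1.964928.
ρ_SOR = ω* − 1 = 1.964928 − 1 = 0.964928.

ω* = 1.964928, ρ_SOR = 0.964928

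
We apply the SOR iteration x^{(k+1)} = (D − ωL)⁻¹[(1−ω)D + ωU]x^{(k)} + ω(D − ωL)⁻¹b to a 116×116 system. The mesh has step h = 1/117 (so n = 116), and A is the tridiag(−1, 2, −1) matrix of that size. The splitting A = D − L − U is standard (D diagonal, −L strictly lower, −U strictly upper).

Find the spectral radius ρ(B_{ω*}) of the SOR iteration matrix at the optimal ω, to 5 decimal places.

ρ_SOR = 0.94771

B_J for the 116×116 system has eigenvalues cos(kπ/117); ρ_J = cos(π/117) = 0.99964.
root = sin(π/117) = 0.026848  (since 1−cos² = sin²).
ω* = 2/(1 + 0.026848) = 2/1.026848 = 1.94771.
ρ(B_{ω*}) = ω*−1 = 0.94771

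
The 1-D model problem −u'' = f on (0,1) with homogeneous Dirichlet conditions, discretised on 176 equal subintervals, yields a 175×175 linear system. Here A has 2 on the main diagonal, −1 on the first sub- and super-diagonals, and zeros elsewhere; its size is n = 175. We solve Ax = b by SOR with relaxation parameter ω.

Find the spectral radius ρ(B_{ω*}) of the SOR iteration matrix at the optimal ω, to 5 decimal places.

ρ_SOR = 0.96493

spectrum of D⁻¹(L+U) = {cos(kπ/176) : 1≤k≤175}; ρ_J = cos(π/176) = 0.99984.
1 − cos²(π/176) = sin²(π/176) ⇒ √(1−ρ_J²) = sin(π/176) = 0.017849.
[ω*] 2 ÷ (1 + 0.017849) = 2 ÷ 1.017849 = 1.96493.
ρ_SOR = ω* − 1 = 1.96493 − 1 = 0.96493.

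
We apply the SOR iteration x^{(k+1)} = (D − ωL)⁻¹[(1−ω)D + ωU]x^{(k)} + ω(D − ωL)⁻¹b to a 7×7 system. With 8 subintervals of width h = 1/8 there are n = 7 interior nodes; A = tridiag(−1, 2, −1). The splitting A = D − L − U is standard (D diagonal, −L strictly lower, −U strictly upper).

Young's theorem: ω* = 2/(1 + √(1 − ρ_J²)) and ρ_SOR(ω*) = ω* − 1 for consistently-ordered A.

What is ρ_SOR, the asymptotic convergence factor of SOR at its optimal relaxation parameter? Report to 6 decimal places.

ρ_SOR = 0.446463

½·tridiag(1,0,1) at n=7: λ_k = cos(kπ/8); max |λ| at k=1 ⇒ ρ_J = cos(π/8) ≈ 0.923880.
√(1−ρ_J²) simplifies to sin(π/8) = 0.3826834.
Young: ω* = 2/(1+√(1−ρ_J²)) = 2/(1+0.3826834) = 2/1.3826834 = 1.446463.
[ρ_SOR] ω* − 1 = 0.446463.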